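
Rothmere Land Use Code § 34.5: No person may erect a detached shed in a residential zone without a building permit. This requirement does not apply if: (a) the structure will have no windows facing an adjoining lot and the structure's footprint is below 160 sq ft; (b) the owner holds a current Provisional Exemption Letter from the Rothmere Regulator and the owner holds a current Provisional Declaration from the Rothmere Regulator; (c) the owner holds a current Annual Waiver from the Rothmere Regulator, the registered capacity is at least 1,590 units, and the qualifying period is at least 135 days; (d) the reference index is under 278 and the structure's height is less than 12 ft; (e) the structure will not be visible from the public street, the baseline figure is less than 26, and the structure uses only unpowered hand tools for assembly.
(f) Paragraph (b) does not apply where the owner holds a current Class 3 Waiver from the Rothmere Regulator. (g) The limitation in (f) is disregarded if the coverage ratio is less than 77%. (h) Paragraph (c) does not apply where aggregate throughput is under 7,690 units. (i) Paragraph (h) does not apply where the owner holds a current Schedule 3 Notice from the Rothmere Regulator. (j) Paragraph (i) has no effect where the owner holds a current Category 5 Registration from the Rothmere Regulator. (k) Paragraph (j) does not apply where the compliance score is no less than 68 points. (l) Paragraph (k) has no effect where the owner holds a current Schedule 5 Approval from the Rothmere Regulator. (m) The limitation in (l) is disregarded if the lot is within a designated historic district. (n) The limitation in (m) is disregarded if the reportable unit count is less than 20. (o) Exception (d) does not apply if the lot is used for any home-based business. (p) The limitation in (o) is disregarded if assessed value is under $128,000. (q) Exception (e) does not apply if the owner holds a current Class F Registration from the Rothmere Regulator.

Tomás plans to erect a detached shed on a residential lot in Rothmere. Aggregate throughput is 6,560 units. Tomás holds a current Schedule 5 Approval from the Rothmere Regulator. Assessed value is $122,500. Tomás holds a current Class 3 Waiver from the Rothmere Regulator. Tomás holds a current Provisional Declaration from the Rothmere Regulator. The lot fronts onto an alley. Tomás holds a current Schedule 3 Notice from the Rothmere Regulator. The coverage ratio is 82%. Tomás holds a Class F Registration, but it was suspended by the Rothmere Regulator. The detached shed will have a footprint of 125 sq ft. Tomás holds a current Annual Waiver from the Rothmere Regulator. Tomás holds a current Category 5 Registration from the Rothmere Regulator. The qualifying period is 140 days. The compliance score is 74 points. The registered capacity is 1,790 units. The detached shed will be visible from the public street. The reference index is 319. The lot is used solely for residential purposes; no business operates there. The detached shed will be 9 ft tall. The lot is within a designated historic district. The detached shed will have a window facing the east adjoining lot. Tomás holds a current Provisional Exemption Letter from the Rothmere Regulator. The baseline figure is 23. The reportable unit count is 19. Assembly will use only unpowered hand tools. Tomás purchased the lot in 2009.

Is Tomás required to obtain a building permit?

Exception (a) requires that the structure will have no windows facing an adjoining lot; but a window faces an adjoining lot, so (a) is unavailable.
Exception (b) is satisfied on its face — a current Provisional Exemption Letter is held; a current Provisional Declaration is held. But: (f) applies — a current Class 3 Waiver is held. (g), which would lift (f), is not engaged — the coverage ratio is 82%, not less than 77%. (b) is therefore removed.
Exception (c)'s conditions are all satisfied: a current Annual Waiver is held; the registered capacity is 1,790 units, meeting the 1,590 units threshold; the qualifying period is 140 days, meeting the 135 days threshold. But: (h) operates against (c): aggregate throughput is 6,560 units, under the 7,690 units limit. (i) operates (a current Schedule 3 Notice is held), but is overridden by (j): (j) operates against (i): a current Category 5 Registration is held. (k) operates (the compliance score is 74 points, meeting the 68 points threshold), but is set aside by (l): (l) operates against (k): a current Schedule 5 Approval is held. (m) would limit (l) — the lot is in a historic district — but (n) sets (m) aside: (n) is engaged — the reportable unit count is 19, less than the 20 limit. So (c) is unavailable.
Exception (d) requires that the reference index is under 278; but the reference index is 319, not under 278, so (d) is unavailable.
Exception (e) does not apply: the structure will be visible from the street.
Every exception is unavailable, so the rule governs.

Yes — Tomás must obtain a building permit.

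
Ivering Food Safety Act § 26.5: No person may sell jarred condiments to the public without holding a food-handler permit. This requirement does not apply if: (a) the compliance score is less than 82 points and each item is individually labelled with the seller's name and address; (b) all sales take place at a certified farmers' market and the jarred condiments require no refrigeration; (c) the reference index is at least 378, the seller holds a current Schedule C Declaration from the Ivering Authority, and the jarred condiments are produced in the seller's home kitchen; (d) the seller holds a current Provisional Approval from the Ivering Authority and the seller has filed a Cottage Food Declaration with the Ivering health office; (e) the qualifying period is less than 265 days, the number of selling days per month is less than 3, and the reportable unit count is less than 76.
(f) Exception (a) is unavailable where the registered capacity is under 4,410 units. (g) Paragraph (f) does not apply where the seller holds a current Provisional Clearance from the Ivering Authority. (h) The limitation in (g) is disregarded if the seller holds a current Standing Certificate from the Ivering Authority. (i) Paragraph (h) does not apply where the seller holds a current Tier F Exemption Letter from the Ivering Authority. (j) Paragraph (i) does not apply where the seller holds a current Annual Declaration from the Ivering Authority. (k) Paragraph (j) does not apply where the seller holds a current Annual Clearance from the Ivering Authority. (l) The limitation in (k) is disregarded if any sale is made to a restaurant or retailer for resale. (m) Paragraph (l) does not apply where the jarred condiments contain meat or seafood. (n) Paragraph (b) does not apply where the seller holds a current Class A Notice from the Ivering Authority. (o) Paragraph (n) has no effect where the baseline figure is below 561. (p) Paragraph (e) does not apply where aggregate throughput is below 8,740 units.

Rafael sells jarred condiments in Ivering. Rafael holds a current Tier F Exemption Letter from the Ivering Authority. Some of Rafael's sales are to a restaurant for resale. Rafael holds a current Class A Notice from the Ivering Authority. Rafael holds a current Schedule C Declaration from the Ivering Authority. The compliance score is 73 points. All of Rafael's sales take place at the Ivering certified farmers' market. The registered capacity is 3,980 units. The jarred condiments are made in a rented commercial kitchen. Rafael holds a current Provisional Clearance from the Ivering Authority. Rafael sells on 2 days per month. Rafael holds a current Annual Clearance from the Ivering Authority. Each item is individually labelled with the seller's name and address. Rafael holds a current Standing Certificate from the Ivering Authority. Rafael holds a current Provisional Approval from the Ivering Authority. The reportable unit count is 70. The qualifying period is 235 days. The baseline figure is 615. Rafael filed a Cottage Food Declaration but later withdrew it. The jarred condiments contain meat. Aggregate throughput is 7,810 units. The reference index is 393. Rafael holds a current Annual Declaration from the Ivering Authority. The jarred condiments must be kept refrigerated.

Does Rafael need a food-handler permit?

Exception (a): the compliance score is 73 points, less than the 82 points limit; items are individually labelled — every condition holds. Under paragraphs (f)–(m): (f) operates (the registered capacity is 3,980 units, under the 4,410 units limit), but is displaced by (g): (g) operates against (f): a current Provisional Clearance is held. (h) applies (a current Standing Certificate is held), but is displaced by (i): (i) applies — a current Tier F Exemption Letter is held. (j) would limit (i) — a current Annual Declaration is held — but (k) sets (j) aside: (k) operates against (j): a current Annual Clearance is held. (l) would limit (k) — some sales are to a restaurant for resale — but (m) sets (l) aside: (m) is engaged — the jarred condiments contain meat. Exception (a) stands.
Exception (b) does not apply: the jarred condiments require refrigeration.
Exception (c) does not apply: the jarred condiments are made in a commercial kitchen, not a home kitchen.
Exception (d) requires that the seller has filed a Cottage Food Declaration with the Ivering health office; but the Cottage Food Declaration was withdrawn, so (d) is unavailable.
All of (e)'s requirements are met (the qualifying period is 235 days, less than the 265 days limit; the number of selling days per month is 2, less than the 3 limit; the reportable unit count is 70, less than the 76 limit). Turning to paragraph (p): (p) operates against (e): aggregate throughput is 7,810 units, below the 8,740 units limit. (e) is therefore removed.

No — exception (a) applies; Rafael is not required to hold a food-handler permit.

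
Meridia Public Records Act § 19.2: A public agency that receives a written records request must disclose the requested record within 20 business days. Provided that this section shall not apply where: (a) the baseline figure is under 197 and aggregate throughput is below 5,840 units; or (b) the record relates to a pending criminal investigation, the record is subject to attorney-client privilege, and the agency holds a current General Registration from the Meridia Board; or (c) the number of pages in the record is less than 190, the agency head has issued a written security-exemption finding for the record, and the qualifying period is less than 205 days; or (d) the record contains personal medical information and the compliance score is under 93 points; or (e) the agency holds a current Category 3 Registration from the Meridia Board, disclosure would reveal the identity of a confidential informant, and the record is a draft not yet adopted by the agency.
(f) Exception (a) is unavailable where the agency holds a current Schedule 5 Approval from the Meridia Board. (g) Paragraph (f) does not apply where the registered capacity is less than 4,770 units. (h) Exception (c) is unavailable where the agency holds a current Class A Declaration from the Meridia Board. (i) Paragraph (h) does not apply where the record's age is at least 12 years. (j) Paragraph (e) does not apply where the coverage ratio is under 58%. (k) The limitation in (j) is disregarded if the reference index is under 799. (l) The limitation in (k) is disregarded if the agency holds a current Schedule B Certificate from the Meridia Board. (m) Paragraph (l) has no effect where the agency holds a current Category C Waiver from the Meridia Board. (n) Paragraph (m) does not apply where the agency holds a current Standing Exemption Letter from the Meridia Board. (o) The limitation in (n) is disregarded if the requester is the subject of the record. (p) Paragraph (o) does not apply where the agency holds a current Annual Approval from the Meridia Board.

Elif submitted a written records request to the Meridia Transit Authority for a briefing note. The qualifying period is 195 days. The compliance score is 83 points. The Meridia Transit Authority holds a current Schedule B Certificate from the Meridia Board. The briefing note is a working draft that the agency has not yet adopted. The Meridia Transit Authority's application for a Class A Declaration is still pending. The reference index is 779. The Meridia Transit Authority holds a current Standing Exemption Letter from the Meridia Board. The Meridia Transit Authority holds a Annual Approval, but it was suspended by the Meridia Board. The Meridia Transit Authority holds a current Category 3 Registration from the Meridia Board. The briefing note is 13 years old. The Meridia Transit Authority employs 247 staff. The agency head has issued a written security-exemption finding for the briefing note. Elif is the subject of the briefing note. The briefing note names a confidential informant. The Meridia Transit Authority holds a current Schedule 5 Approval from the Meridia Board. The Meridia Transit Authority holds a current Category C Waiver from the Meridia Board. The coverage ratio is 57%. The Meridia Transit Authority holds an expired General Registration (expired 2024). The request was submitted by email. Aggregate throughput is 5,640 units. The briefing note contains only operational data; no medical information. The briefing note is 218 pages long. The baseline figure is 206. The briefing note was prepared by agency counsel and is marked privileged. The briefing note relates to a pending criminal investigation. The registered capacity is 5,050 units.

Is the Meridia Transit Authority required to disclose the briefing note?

No — exception (e) applies; the Meridia Transit Authority is not required to disclose the briefing note.

Exception (a) fails — the baseline figure is 206, not under 197.
Exception (b) does not apply: there is no General Registration in force.
Exception (c) does not apply: the number of pages in the record is 218, not less than 190.
Exception (d) does not apply: the briefing note contains only operational data.
All of (e)'s requirements are met (a current Category 3 Registration is held; the briefing note names a confidential informant; the briefing note is an unadopted draft). Considering the limiting provisions: (j) would limit (e) — the coverage ratio is 57%, under the 58% limit — but (k) sets (j) aside: (k) operates against (j): the reference index is 779, under the 799 limit. (l) would limit (k) — a current Schedule B Certificate is held — but (m) sets (l) aside: (m) operates — a current Category C Waiver is held. (n) would limit (m) — a current Standing Exemption Letter is held — but (o) sets (n) aside: (o) operates — Elif is the subject of the briefing note. (p) does not operate here (the Annual Approval is not current), so (o) stands. (e) remains available.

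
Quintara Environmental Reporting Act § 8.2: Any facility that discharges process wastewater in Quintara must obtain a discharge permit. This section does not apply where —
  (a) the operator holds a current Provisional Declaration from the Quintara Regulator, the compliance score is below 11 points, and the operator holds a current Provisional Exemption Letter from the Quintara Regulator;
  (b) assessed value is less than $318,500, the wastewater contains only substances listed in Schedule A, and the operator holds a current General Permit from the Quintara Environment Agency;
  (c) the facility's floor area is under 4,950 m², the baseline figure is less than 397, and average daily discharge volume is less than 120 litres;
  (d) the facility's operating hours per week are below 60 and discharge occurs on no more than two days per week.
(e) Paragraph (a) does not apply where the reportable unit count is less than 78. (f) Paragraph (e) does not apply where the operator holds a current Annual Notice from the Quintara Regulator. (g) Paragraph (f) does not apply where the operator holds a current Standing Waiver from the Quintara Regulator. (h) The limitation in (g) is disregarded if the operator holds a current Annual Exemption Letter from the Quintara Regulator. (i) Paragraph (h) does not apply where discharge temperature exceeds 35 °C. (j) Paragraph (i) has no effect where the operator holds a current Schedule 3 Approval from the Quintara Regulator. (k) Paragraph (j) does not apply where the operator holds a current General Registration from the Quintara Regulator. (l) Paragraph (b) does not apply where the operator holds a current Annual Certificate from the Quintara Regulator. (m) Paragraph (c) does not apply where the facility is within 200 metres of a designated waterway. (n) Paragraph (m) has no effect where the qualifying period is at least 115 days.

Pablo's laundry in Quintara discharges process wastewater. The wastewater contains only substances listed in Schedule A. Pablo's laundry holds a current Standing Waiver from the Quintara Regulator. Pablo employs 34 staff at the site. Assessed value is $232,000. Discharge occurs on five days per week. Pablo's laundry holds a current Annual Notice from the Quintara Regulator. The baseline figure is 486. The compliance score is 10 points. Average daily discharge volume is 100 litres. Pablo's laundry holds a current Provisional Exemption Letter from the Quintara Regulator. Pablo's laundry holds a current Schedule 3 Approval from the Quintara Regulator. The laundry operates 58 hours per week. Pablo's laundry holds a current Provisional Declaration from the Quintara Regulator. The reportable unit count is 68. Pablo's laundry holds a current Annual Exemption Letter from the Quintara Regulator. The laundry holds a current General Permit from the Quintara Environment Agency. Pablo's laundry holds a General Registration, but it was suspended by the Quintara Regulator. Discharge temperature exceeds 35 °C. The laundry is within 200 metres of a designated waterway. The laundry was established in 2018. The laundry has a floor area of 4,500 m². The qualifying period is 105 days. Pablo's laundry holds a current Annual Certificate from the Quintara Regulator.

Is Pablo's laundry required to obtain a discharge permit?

All of (a)'s requirements are met (a current Provisional Declaration is held; the compliance score is 10 points, below the 11 points limit; a current Provisional Exemption Letter is held). Applying paragraphs (e)–(k): (e) would limit (a) — the reportable unit count is 68, less than the 78 limit — but (f) sets (e) aside: (f) operates against (e): a current Annual Notice is held. (g) is triggered (a current Standing Waiver is held), but is displaced by (h): (h) is engaged — a current Annual Exemption Letter is held. (i) applies (discharge temperature exceeds 35 °C), but is set aside by (j): (j) operates against (i): a current Schedule 3 Approval is held. (k), which would lift (j), is inapplicable — there is no General Registration in force. So (a) applies.
Exception (b)'s conditions are all satisfied: assessed value is $232,000, less than the $318,500 limit; the wastewater is Schedule-A-only; a current General Permit is held. However, paragraph (l) must be considered: (l) is triggered — a current Annual Certificate is held. (b) is therefore removed.
Exception (c) fails — the baseline figure is 486, not less than 397.
Exception (d) does not apply: discharge occurs on five days per week.

No — exception (a) applies; Pablo's laundry is not required to obtain a discharge permit.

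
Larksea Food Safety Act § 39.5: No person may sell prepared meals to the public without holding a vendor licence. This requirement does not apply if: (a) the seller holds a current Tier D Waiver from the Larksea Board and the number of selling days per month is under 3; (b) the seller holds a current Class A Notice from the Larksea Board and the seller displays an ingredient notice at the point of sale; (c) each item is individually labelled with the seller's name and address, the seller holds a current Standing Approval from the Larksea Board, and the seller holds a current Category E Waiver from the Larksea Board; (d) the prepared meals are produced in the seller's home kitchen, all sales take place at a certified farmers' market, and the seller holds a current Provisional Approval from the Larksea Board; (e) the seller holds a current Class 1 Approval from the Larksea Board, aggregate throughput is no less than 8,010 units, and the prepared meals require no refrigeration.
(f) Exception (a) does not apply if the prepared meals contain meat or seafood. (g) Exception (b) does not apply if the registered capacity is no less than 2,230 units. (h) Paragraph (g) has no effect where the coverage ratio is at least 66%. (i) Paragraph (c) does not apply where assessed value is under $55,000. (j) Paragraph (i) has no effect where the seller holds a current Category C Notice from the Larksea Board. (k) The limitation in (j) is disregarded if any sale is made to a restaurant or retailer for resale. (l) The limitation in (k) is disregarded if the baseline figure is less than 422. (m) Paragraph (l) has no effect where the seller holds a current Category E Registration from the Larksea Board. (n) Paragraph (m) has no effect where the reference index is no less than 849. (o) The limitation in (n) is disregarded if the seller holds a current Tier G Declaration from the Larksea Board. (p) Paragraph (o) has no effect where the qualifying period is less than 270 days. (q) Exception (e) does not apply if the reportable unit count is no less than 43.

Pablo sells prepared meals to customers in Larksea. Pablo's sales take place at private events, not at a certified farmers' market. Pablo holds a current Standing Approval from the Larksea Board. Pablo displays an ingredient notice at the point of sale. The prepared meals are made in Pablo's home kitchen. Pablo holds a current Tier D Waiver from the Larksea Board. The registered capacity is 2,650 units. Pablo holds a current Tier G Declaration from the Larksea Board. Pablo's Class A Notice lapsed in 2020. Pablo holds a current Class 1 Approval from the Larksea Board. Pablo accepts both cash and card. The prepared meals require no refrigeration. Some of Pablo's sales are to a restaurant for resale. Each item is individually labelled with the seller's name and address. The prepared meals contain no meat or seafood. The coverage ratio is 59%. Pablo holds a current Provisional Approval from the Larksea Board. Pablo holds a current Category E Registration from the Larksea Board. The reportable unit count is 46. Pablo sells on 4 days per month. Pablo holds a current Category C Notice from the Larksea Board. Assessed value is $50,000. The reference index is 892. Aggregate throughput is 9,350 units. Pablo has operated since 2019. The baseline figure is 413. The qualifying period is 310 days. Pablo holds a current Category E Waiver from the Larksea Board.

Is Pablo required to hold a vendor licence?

Exception (a) fails — the number of selling days per month is 4, not under 3.
Exception (b) does not apply: the Class A Notice is not current.
Exception (c) is satisfied on its face — items are individually labelled; a current Standing Approval is held; a current Category E Waiver is held. But applying paragraphs (i)–(p): (i) operates against (c): assessed value is $50,000, under the $55,000 limit. (j) applies (a current Category C Notice is held), but is itself disapplied by (k): (k) operates against (j): some sales are to a restaurant for resale. (l) is triggered (the baseline figure is 413, less than the 422 limit), but yields to (m): (m) applies — a current Category E Registration is held. (n) would limit (m) — the reference index is 892, meeting the 849 threshold — but (o) sets (n) aside: (o) operates against (n): a current Tier G Declaration is held. (p) is not triggered (the qualifying period is 310 days, not less than 270 days), so (o) stands. Exception (c) does not apply.
Exception (d) fails — sales are at private events, not a certified farmers' market.
Exception (e) is satisfied on its face — a current Class 1 Approval is held; aggregate throughput is 9,350 units, meeting the 8,010 units threshold; the prepared meals are shelf-stable. Turning to paragraph (q): (q) applies — the reportable unit count is 46, meeting the 43 threshold. So (e) is unavailable.
None of the exceptions is available; § 39.5 applies in full.

Yes — Pablo must hold a vendor licence.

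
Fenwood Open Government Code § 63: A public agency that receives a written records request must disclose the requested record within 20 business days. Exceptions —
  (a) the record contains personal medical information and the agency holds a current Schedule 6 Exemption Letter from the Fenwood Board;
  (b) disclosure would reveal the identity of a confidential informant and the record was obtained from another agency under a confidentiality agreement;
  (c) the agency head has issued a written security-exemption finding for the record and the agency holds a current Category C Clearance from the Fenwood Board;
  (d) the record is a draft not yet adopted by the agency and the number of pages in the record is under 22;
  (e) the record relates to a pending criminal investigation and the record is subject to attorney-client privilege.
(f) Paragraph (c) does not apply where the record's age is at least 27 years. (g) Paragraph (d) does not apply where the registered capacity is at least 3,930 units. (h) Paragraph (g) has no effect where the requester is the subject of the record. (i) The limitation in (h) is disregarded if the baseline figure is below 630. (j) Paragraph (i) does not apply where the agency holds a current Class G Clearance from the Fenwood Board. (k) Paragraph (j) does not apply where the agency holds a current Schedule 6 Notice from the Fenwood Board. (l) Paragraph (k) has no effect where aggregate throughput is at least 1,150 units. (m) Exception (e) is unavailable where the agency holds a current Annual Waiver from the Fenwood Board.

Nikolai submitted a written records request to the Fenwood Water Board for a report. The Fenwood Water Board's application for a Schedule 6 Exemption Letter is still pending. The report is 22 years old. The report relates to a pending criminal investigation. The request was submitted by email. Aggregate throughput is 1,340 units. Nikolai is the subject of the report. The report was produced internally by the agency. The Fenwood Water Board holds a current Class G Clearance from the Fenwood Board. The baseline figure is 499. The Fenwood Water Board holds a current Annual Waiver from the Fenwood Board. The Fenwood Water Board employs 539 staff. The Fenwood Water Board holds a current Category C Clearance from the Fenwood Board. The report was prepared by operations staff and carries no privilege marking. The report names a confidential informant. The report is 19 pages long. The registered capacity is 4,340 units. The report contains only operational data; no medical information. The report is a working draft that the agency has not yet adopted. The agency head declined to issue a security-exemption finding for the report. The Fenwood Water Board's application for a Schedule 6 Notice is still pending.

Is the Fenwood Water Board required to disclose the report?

Exception (a) does not apply: the report contains only operational data.
Exception (b) does not apply: the report was produced internally.
Exception (c) fails — the agency head declined to issue a security-exemption finding.
Exception (d) is satisfied on its face — the report is an unadopted draft; the number of pages in the record is 19, under the 22 limit. Considering the limiting provisions: (g) would limit (d) — the registered capacity is 4,340 units, meeting the 3,930 units threshold — but (h) sets (g) aside: (h) is engaged — Nikolai is the subject of the report. (i) would limit (h) — the baseline figure is 499, below the 630 limit — but (j) sets (i) aside: (j) operates — a current Class G Clearance is held. (k), which would lift (j), is not engaged — no current Schedule 6 Notice is held. So (d) applies.
Exception (e) does not apply: the report carries no privilege marking.

No — exception (d) applies; the Fenwood Water Board is not required to disclose the report.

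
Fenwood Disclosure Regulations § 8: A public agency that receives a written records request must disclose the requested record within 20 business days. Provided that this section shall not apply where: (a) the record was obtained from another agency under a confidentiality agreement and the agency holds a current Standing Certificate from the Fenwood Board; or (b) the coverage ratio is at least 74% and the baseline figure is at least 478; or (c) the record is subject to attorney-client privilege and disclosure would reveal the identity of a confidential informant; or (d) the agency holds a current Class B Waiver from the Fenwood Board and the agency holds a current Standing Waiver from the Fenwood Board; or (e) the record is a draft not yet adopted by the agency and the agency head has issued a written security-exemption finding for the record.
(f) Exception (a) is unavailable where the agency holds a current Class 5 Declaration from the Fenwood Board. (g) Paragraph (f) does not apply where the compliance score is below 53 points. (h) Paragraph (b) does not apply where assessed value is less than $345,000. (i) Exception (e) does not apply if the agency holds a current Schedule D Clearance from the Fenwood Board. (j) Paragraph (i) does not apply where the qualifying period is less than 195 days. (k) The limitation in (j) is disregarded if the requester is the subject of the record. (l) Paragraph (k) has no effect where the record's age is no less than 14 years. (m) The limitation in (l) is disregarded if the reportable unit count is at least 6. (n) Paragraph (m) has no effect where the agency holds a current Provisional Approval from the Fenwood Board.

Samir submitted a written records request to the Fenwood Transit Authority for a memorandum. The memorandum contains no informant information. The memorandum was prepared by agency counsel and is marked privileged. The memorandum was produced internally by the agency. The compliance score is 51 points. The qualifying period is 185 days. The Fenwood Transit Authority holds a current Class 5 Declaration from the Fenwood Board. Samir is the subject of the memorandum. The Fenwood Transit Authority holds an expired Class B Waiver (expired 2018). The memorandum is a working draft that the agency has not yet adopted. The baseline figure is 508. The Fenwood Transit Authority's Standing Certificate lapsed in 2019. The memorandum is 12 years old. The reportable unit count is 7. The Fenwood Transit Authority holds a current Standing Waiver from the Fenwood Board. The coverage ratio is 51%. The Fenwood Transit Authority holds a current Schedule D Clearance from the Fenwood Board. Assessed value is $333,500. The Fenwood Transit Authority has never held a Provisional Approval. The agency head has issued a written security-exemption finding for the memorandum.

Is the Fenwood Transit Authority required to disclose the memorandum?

Exception (a) fails — the memorandum was produced internally.
Exception (b) does not apply: the coverage ratio is 51%, short of 74%.
Exception (c) requires that disclosure would reveal the identity of a confidential informant; but the memorandum contains no informant information, so (c) is unavailable.
Exception (d) does not apply: no current Class B Waiver is held.
Exception (e): the memorandum is an unadopted draft; a written security-exemption finding has been issued — every condition holds. But applying paragraphs (i)–(n): (i) operates against (e): a current Schedule D Clearance is held. (j) would limit (i) — the qualifying period is 185 days, less than the 195 days limit — but (k) sets (j) aside: (k) applies — Samir is the subject of the memorandum. (l), which would lift (k), is inapplicable — the record's age is 12 years, short of 14 years. So (e) is unavailable.
No exception is made out. the Fenwood Transit Authority falls within the general rule.

Yes — the Fenwood Transit Authority must disclose the memorandum.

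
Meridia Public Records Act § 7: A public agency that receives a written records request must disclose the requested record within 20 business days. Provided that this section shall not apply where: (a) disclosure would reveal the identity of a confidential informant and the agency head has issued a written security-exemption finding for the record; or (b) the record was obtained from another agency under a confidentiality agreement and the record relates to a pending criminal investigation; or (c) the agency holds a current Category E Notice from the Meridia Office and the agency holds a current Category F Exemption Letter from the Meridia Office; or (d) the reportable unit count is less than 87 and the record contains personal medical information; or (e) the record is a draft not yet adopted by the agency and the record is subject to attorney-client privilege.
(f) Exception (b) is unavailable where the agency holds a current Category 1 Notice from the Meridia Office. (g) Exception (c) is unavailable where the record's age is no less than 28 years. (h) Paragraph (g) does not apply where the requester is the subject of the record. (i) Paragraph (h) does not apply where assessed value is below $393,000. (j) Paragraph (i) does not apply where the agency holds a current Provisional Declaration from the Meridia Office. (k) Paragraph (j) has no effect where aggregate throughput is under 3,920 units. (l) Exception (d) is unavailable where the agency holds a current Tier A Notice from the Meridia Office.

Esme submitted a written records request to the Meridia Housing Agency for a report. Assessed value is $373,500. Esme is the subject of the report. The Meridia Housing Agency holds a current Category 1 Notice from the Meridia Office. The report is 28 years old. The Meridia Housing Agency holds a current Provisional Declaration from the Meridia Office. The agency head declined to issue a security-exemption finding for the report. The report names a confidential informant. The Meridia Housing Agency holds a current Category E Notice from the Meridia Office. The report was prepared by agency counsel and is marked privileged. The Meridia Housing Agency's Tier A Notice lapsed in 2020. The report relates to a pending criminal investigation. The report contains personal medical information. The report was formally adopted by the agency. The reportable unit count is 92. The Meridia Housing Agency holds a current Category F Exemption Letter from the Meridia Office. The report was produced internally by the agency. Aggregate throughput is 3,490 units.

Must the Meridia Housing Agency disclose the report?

Exception (a) requires that the agency head has issued a written security-exemption finding for the record; but the agency head declined to issue a security-exemption finding, so (a) is unavailable.
Exception (b) fails — the report was produced internally.
Exception (c) is satisfied on its face — a current Category E Notice is held; a current Category F Exemption Letter is held. But applying paragraphs (g)–(k): (g) operates against (c): the record's age is 28 years, meeting the 28 years threshold. (h) applies (Esme is the subject of the report), but is displaced by (i): (i) operates — assessed value is $373,500, below the $393,000 limit. (j) would limit (i) — a current Provisional Declaration is held — but (k) sets (j) aside: (k) operates against (j): aggregate throughput is 3,490 units, under the 3,920 units limit. So (c) is unavailable.
Exception (d) requires that the reportable unit count is less than 87; but the reportable unit count is 92, not less than 87, so (d) is unavailable.
Exception (e) requires that the record is a draft not yet adopted by the agency; but the report has been formally adopted, so (e) is unavailable.
None of the exceptions is available; § 7 applies in full.

Yes — the Meridia Housing Agency must disclose the report.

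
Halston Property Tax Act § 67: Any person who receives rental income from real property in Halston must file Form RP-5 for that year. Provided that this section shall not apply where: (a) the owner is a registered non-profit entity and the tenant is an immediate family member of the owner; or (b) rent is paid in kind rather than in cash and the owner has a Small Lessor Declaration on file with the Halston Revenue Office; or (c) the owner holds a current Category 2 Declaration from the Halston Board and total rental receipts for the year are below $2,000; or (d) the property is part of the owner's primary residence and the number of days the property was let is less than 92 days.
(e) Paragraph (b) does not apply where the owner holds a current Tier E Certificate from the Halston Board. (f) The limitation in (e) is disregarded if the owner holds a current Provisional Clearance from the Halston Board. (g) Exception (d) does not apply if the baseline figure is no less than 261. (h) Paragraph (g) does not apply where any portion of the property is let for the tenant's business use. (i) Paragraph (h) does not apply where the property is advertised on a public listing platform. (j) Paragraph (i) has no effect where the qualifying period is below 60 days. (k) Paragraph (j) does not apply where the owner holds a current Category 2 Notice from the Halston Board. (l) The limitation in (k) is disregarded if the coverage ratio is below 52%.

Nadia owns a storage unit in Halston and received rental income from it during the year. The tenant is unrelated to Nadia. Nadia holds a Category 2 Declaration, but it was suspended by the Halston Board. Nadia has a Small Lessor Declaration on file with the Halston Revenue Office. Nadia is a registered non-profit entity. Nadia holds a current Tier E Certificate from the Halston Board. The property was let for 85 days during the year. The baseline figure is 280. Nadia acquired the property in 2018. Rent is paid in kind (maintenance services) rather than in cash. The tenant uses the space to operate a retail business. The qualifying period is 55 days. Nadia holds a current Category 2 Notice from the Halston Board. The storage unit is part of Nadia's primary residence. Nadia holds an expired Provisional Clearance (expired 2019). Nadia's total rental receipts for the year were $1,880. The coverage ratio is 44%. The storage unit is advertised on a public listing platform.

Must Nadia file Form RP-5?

No — exception (d) applies; Nadia is not required to file Form RP-5.

Exception (a) fails — the tenant is unrelated to the owner.
Exception (b) is satisfied on its face — rent is paid in kind; a Small Lessor Declaration is on file. But: (e) applies — a current Tier E Certificate is held. (f) is not engaged (the Provisional Clearance is not current), so (e) stands. (b) is therefore removed.
Exception (c) fails — there is no Category 2 Declaration in force.
Exception (d)'s conditions are all satisfied: the storage unit is part of the primary residence; the number of days the property was let is 85 days, less than the 92 days limit. Considering the limiting provisions: (g) would limit (d) — the baseline figure is 280, meeting the 261 threshold — but (h) sets (g) aside: (h) operates — the space is let for business use. (i) operates (the property is publicly advertised), but is displaced by (j): (j) operates against (i): the qualifying period is 55 days, below the 60 days limit. (k) would limit (j) — a current Category 2 Notice is held — but (l) sets (k) aside: (l) applies — the coverage ratio is 44%, below the 52% limit. (d) remains available.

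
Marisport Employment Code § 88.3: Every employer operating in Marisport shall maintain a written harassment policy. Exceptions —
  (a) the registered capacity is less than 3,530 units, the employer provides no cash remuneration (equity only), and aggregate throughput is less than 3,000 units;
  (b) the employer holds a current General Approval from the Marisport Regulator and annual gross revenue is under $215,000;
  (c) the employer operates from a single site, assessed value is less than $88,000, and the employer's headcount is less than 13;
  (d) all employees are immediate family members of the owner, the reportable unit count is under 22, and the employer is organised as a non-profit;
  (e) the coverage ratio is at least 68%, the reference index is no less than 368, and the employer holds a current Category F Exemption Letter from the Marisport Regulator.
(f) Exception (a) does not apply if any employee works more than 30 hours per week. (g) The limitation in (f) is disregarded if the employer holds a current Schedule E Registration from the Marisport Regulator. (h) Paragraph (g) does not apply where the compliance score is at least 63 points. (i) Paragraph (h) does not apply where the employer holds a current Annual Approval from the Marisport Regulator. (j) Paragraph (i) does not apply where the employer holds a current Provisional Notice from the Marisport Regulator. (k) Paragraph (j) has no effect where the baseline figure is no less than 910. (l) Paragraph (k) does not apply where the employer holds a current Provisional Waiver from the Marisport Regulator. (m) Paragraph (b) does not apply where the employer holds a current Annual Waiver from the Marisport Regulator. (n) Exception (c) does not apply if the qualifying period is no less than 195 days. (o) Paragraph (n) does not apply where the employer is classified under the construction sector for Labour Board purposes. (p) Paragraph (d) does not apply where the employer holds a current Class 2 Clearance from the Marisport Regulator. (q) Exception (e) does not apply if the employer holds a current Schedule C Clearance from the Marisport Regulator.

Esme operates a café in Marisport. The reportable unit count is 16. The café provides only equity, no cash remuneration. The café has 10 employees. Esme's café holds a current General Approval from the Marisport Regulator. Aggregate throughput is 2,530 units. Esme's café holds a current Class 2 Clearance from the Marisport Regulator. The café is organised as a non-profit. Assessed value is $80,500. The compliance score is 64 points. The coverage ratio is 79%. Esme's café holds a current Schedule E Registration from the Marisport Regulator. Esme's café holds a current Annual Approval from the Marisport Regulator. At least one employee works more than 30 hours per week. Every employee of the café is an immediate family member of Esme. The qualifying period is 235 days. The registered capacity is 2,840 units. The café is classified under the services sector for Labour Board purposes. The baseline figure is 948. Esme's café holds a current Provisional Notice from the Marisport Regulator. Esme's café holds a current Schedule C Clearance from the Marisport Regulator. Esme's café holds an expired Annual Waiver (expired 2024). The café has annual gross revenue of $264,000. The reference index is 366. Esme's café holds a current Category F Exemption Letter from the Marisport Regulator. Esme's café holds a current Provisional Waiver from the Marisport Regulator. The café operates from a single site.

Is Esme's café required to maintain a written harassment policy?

Yes — Esme's café must maintain a written harassment policy.

Exception (a)'s conditions are all satisfied: the registered capacity is 2,840 units, less than the 3,530 units limit; remuneration is equity-only; aggregate throughput is 2,530 units, less than the 3,000 units limit. Turning to paragraphs (f)–(l): (f) applies — at least one employee exceeds 30 hours/week. (g) would limit (f) — a current Schedule E Registration is held — but (h) sets (g) aside: (h) is triggered — the compliance score is 64 points, meeting the 63 points threshold. (i) would limit (h) — a current Annual Approval is held — but (j) sets (i) aside: (j) operates against (i): a current Provisional Notice is held. (k) would limit (j) — the baseline figure is 948, meeting the 910 threshold — but (l) sets (k) aside: (l) operates against (k): a current Provisional Waiver is held. So (a) is unavailable.
Exception (b) requires that annual gross revenue is under $215,000; but annual gross revenue is $264,000, not under $215,000, so (b) is unavailable.
Exception (c) is satisfied on its face — the employer operates from a single site; assessed value is $80,500, less than the $88,000 limit; the employer's headcount is 10, less than the 13 limit. However, paragraphs (n)–(o) must be considered: (n) operates against (c): the qualifying period is 235 days, meeting the 195 days threshold. (o) is inapplicable (the café is classified under the services sector), so (n) stands. (c) is therefore removed.
Exception (d) is satisfied on its face — every employee is an immediate family member; the reportable unit count is 16, under the 22 limit; the employer is a non-profit. However, paragraph (p) must be considered: (p) operates — a current Class 2 Clearance is held. Exception (d) does not apply.
Exception (e) does not apply: the reference index is 366, short of 368.
No exception is made out. Esme's café falls within the general rule.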